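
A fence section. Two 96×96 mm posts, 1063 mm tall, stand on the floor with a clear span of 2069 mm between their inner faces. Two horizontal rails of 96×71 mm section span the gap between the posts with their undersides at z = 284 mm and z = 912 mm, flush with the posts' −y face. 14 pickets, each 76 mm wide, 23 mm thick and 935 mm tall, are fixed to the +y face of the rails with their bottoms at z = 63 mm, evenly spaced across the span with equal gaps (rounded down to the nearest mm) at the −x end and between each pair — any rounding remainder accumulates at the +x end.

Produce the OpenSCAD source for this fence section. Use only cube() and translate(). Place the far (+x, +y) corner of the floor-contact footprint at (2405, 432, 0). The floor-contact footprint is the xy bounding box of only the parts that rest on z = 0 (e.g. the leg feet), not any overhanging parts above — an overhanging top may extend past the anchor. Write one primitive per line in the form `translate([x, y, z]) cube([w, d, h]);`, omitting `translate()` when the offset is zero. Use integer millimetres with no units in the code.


translate([144, 336, 0]) cube([96, 96, 1063]);
translate([2309, 336, 0]) cube([96, 96, 1063]);
translate([240, 336, 284]) cube([2069, 96, 71]);
translate([240, 336, 912]) cube([2069, 96, 71]);
translate([307, 432, 63]) cube([76, 23, 935]);
translate([450, 432, 63]) cube([76, 23, 935]);
translate([593, 432, 63]) cube([76, 23, 935]);
translate([736, 432, 63]) cube([76, 23, 935]);
translate([879, 432, 63]) cube([76, 23, 935]);
translate([1022, 432, 63]) cube([76, 23, 935]);
translate([1165, 432, 63]) cube([76, 23, 935]);
translate([1308, 432, 63]) cube([76, 23, 935]);
translate([1451, 432, 63]) cube([76, 23, 935]);
translate([1594, 432, 63]) cube([76, 23, 935]);
translate([1737, 432, 63]) cube([76, 23, 935]);
translate([1880, 432, 63]) cube([76, 23, 935]);
translate([2023, 432, 63]) cube([76, 23, 935]);
translate([2166, 432, 63]) cube([76, 23, 935]);


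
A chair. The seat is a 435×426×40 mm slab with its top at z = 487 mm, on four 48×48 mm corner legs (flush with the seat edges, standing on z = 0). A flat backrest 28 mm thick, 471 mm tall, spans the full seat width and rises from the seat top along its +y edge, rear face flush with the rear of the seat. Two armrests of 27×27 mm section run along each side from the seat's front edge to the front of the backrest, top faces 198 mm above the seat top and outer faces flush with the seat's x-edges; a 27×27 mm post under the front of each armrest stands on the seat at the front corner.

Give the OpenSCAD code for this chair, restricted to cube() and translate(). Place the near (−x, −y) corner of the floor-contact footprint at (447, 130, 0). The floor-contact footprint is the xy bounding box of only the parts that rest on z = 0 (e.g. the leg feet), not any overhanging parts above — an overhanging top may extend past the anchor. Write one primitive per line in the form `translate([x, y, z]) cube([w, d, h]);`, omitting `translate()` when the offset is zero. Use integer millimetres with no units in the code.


translate([447, 130, 447]) cube([435, 426, 40]);
translate([447, 130, 0]) cube([48, 48, 447]);
translate([834, 130, 0]) cube([48, 48, 447]);
translate([447, 508, 0]) cube([48, 48, 447]);
translate([834, 508, 0]) cube([48, 48, 447]);
translate([447, 528, 487]) cube([435, 28, 471]);
translate([447, 130, 658]) cube([27, 398, 27]);
translate([855, 130, 658]) cube([27, 398, 27]);
translate([447, 130, 487]) cube([27, 27, 171]);
translate([855, 130, 487]) cube([27, 27, 171]);


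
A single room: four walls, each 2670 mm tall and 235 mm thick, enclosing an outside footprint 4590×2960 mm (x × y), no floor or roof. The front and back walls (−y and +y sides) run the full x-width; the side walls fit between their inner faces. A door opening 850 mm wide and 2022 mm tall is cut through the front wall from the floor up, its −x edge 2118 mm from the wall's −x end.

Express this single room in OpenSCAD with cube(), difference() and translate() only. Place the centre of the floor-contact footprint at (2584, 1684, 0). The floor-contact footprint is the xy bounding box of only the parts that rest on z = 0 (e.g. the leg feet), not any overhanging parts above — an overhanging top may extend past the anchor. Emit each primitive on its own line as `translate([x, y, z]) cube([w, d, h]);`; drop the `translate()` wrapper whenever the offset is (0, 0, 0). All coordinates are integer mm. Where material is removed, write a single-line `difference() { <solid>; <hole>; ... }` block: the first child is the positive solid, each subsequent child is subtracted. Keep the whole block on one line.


difference() { translate([289, 204, 0]) cube([4590, 235, 2670]); translate([2407, 204, 0]) cube([850, 235, 2022]); }
translate([289, 2929, 0]) cube([4590, 235, 2670]);
translate([289, 439, 0]) cube([235, 2490, 2670]);
translate([4644, 439, 0]) cube([235, 2490, 2670]);


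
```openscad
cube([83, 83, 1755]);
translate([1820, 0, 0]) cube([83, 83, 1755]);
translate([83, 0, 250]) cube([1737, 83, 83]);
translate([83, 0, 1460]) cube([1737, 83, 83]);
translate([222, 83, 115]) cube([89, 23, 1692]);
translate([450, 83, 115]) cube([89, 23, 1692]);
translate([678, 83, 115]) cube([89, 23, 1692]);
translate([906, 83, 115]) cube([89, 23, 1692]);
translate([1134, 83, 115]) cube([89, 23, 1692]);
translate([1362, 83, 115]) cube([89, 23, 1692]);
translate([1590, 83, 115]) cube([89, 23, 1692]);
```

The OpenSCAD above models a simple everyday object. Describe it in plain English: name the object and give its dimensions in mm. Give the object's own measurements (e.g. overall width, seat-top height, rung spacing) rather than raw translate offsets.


A fence section. Two 83×83 mm posts, 1755 mm tall, stand on the floor with a clear span of 1737 mm between their inner faces. Two horizontal rails of 83×83 mm section span the gap between the posts with their undersides at z = 250 mm and z = 1460 mm, flush with the posts' −y face. 7 pickets, each 89 mm wide, 23 mm thick and 1692 mm tall, are fixed to the +y face of the rails with their bottoms at z = 115 mm, spaced across the span with a 139 mm gap after the −x post and between neighbouring pickets, with 141 mm left before the +x post.


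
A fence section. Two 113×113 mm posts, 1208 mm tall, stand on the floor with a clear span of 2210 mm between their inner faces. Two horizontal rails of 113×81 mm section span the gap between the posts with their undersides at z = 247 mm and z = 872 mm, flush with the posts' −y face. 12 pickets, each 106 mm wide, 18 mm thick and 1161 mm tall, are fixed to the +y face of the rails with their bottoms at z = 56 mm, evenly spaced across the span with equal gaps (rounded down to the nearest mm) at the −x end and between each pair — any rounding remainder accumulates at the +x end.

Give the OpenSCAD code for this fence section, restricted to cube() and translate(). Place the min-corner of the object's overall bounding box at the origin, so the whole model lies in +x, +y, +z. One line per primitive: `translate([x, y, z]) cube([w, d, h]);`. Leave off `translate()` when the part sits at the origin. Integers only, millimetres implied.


cube([113, 113, 1208]);
translate([2323, 0, 0]) cube([113, 113, 1208]);
translate([113, 0, 247]) cube([2210, 113, 81]);
translate([113, 0, 872]) cube([2210, 113, 81]);
translate([185, 113, 56]) cube([106, 18, 1161]);
translate([363, 113, 56]) cube([106, 18, 1161]);
translate([541, 113, 56]) cube([106, 18, 1161]);
translate([719, 113, 56]) cube([106, 18, 1161]);
translate([897, 113, 56]) cube([106, 18, 1161]);
translate([1075, 113, 56]) cube([106, 18, 1161]);
translate([1253, 113, 56]) cube([106, 18, 1161]);
translate([1431, 113, 56]) cube([106, 18, 1161]);
translate([1609, 113, 56]) cube([106, 18, 1161]);
translate([1787, 113, 56]) cube([106, 18, 1161]);
translate([1965, 113, 56]) cube([106, 18, 1161]);
translate([2143, 113, 56]) cube([106, 18, 1161]);


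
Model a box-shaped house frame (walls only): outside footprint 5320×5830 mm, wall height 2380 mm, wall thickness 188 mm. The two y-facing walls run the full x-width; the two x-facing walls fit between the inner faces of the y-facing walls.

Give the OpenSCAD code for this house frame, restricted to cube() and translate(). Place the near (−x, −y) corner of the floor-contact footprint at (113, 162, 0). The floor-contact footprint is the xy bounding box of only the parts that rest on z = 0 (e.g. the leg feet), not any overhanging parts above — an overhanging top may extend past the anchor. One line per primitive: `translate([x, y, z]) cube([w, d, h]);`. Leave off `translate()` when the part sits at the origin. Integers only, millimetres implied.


translate([113, 162, 0]) cube([5320, 188, 2380]);
translate([113, 5804, 0]) cube([5320, 188, 2380]);
translate([113, 350, 0]) cube([188, 5454, 2380]);
translate([5245, 350, 0]) cube([188, 5454, 2380]);


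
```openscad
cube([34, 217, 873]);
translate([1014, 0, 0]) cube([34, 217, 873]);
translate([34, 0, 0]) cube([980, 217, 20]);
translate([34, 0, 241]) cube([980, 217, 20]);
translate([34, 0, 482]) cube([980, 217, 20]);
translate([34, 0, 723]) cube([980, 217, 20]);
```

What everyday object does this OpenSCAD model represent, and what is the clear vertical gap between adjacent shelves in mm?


A bookshelf. The clear shelf gap is 221 mm.

Two tall side panels with 4 horizontal boards between them — a bookshelf. The first two shelf undersides are at z = 0 and z = 241; with shelf thickness 20, the clear gap is 241 − 0 − 20 = 221 mm.


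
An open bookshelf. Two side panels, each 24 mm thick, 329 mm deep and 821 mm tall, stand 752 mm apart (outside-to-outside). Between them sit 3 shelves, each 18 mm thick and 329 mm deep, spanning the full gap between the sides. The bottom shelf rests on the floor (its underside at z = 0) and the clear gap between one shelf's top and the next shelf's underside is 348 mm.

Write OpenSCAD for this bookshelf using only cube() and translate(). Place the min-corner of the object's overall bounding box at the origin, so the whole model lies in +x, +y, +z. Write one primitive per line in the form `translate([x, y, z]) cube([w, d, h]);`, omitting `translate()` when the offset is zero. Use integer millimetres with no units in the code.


cube([24, 329, 821]);
translate([728, 0, 0]) cube([24, 329, 821]);
translate([24, 0, 0]) cube([704, 329, 18]);
translate([24, 0, 366]) cube([704, 329, 18]);
translate([24, 0, 732]) cube([704, 329, 18]);


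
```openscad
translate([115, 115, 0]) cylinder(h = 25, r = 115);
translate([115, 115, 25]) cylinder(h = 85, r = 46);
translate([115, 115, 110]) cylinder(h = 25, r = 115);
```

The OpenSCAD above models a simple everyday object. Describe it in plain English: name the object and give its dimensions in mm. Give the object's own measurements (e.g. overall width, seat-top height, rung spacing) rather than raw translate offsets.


A spool: two coaxial disc flanges of radius 115 mm and thickness 25 mm, joined by a core cylinder of radius 46 mm and height 85 mm. The lower flange rests on z = 0 and the three cylinders share a vertical axis.


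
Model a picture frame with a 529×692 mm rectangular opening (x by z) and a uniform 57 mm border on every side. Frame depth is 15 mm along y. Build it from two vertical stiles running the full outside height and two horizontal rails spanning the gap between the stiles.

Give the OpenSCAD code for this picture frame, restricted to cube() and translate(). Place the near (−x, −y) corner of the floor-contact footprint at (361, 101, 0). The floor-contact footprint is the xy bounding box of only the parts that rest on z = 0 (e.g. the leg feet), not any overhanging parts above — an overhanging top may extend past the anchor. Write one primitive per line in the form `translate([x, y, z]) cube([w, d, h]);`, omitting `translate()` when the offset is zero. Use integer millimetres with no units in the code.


translate([361, 101, 0]) cube([57, 15, 806]);
translate([947, 101, 0]) cube([57, 15, 806]);
translate([418, 101, 0]) cube([529, 15, 57]);
translate([418, 101, 749]) cube([529, 15, 57]);


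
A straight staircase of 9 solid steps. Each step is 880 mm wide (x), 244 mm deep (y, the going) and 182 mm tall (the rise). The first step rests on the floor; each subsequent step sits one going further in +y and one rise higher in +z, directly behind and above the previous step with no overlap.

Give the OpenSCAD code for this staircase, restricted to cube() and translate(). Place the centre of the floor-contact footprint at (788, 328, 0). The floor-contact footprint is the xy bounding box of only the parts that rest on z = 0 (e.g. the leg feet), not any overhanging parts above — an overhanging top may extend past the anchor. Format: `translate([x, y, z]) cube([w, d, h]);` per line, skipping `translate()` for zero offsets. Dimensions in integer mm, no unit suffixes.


translate([348, 206, 0]) cube([880, 244, 182]);
translate([348, 450, 182]) cube([880, 244, 182]);
translate([348, 694, 364]) cube([880, 244, 182]);
translate([348, 938, 546]) cube([880, 244, 182]);
translate([348, 1182, 728]) cube([880, 244, 182]);
translate([348, 1426, 910]) cube([880, 244, 182]);
translate([348, 1670, 1092]) cube([880, 244, 182]);
translate([348, 1914, 1274]) cube([880, 244, 182]);
translate([348, 2158, 1456]) cube([880, 244, 182]);


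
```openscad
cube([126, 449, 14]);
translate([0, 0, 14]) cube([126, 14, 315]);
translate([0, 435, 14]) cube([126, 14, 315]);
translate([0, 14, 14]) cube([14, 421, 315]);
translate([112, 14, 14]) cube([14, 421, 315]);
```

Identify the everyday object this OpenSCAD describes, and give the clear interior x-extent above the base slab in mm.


An open box. The internal width is 98 mm.

A 126×449 base slab with four walls standing on it — an open box. The base is 126 mm wide and the walls are 14 mm thick, so the internal width is 126 − 2 × 14 = 98 mm.


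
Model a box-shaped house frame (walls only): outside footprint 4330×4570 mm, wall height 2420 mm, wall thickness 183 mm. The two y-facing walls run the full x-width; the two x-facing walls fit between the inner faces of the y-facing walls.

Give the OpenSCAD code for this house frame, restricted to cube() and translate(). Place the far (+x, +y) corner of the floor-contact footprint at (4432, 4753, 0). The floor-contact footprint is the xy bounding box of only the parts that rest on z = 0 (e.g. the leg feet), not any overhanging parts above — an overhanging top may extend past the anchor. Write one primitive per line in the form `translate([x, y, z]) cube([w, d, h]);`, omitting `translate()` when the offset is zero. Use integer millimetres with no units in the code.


translate([102, 183, 0]) cube([4330, 183, 2420]);
translate([102, 4570, 0]) cube([4330, 183, 2420]);
translate([102, 366, 0]) cube([183, 4204, 2420]);
translate([4249, 366, 0]) cube([183, 4204, 2420]);


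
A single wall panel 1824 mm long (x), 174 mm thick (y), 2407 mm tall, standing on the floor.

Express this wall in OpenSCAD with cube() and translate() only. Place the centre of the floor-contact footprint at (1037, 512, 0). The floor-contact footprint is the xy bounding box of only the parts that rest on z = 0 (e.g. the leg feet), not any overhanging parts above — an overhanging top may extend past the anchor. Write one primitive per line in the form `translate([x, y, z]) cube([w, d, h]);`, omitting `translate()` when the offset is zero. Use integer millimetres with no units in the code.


translate([125, 425, 0]) cube([1824, 174, 2407]);


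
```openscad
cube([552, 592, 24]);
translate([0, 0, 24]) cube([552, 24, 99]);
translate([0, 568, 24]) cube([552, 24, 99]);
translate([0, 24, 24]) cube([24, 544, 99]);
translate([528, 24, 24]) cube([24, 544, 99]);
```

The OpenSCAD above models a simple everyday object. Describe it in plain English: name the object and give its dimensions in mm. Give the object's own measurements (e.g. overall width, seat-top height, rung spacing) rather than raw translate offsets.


An open-topped rectangular box: outside dimensions 552×592×123 mm, with a uniform wall and base thickness of 24 mm. The base is a full 552×592 slab on the floor; four walls sit on top of the base. The front and back walls (the −y and +y sides) span the full width; the two side walls fit between them.


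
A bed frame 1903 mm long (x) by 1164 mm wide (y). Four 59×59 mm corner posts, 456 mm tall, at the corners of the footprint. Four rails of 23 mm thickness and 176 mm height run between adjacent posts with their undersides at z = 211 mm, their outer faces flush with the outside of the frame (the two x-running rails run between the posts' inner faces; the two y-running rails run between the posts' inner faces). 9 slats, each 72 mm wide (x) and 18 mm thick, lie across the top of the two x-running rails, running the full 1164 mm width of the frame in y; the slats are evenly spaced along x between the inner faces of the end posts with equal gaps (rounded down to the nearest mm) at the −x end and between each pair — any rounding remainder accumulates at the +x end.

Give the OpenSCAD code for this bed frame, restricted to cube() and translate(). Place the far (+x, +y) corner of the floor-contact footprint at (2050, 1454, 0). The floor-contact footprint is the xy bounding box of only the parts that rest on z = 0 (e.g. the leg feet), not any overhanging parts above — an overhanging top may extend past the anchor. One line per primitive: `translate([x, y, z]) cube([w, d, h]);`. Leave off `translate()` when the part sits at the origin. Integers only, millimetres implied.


translate([147, 290, 0]) cube([59, 59, 456]);
translate([147, 1395, 0]) cube([59, 59, 456]);
translate([1991, 290, 0]) cube([59, 59, 456]);
translate([1991, 1395, 0]) cube([59, 59, 456]);
translate([206, 290, 211]) cube([1785, 23, 176]);
translate([206, 1431, 211]) cube([1785, 23, 176]);
translate([147, 349, 211]) cube([23, 1046, 176]);
translate([2027, 349, 211]) cube([23, 1046, 176]);
translate([319, 290, 387]) cube([72, 1164, 18]);
translate([504, 290, 387]) cube([72, 1164, 18]);
translate([689, 290, 387]) cube([72, 1164, 18]);
translate([874, 290, 387]) cube([72, 1164, 18]);
translate([1059, 290, 387]) cube([72, 1164, 18]);
translate([1244, 290, 387]) cube([72, 1164, 18]);
translate([1429, 290, 387]) cube([72, 1164, 18]);
translate([1614, 290, 387]) cube([72, 1164, 18]);
translate([1799, 290, 387]) cube([72, 1164, 18]);


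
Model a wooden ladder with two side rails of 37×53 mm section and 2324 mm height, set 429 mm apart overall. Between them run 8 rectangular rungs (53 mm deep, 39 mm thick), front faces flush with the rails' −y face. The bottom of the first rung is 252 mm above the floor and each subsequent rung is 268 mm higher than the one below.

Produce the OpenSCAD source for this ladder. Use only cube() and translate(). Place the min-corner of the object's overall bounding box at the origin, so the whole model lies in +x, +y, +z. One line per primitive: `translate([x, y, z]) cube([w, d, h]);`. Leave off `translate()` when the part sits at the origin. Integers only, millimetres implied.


// rung span = 429 - 2*37 = 355
// rung[k] z = 252 + k*268
cube([37, 53, 2324]);
translate([392, 0, 0]) cube([37, 53, 2324]);
translate([37, 0, 252]) cube([355, 53, 39]);
translate([37, 0, 520]) cube([355, 53, 39]);
translate([37, 0, 788]) cube([355, 53, 39]);
translate([37, 0, 1056]) cube([355, 53, 39]);
translate([37, 0, 1324]) cube([355, 53, 39]);
translate([37, 0, 1592]) cube([355, 53, 39]);
translate([37, 0, 1860]) cube([355, 53, 39]);
translate([37, 0, 2128]) cube([355, 53, 39]);


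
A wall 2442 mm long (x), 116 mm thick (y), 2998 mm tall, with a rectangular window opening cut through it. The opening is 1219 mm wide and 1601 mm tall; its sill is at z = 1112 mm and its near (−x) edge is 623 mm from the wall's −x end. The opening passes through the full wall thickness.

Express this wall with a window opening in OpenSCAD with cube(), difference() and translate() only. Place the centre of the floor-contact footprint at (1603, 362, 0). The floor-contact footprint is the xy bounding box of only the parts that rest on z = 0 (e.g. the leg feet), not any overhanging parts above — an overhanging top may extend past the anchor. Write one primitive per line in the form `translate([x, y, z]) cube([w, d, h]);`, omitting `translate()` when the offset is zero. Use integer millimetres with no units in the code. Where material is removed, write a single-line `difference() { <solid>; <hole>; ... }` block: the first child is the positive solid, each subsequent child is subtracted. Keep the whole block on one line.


difference() { translate([382, 304, 0]) cube([2442, 116, 2998]); translate([1005, 304, 1112]) cube([1219, 116, 1601]); }


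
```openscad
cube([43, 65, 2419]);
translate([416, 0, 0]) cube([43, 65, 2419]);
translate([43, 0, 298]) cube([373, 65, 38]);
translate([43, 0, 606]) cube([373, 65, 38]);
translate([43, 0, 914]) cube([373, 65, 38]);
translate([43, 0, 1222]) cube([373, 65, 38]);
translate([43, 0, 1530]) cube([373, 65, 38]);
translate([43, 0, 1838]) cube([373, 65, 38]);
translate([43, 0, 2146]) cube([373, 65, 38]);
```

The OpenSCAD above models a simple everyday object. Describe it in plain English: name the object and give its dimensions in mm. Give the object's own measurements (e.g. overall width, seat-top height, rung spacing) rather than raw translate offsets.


A straight ladder. Two 43×65 mm vertical rails, 2419 mm tall, stand 459 mm apart (outside-to-outside) with their front faces coplanar on the −y side. 7 rungs, each 65 mm deep and 38 mm tall, span between the inner faces of the rails, front faces flush with the rails. The lowest rung's underside is at z = 298 mm and rungs are spaced 308 mm apart (underside to underside).


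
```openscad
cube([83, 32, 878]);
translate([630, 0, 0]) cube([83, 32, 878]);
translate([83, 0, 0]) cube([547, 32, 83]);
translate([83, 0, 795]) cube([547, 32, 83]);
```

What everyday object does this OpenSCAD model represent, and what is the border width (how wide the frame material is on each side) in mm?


A picture frame. The border width is 83 mm.

Four thin pieces enclosing a rectangular opening — a picture frame. The two full-height stiles are 878 mm tall; the top rail sits at z = 795 and is 83 mm tall, so the border above the opening is 878 − 795 = 83 mm, matching the stile x-width.


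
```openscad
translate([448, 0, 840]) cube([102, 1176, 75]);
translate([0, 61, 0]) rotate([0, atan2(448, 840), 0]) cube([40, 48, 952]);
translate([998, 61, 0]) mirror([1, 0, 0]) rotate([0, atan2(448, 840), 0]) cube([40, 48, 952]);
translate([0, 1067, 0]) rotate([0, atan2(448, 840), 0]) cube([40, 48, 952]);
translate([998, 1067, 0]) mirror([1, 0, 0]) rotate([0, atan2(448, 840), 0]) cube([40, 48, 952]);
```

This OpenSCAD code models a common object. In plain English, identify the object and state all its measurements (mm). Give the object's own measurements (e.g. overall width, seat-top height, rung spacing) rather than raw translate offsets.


A sawhorse. A 102×1176×75 mm beam (x, y, z) sits on two A-frame leg pairs. Each pair is two raked legs of 40×48 mm section (48 mm along y) splaying symmetrically in x. Each leg rises 840 mm vertically over 448 mm of horizontal reach and is 952 mm long along its own axis. Every leg's outer bottom edge rests on the floor and its outer top edge meets a bottom edge of the beam — the left legs (tilting toward +x) meet the beam's −x bottom edge, the right legs (their mirror images, tilting toward −x) meet its +x bottom edge — so the leg tops tuck under the beam, the beam's underside is 840 mm above the floor, and the feet are 998 mm apart outside-to-outside with the beam centred between them. The two leg pairs are set in 61 mm from either end of the beam.


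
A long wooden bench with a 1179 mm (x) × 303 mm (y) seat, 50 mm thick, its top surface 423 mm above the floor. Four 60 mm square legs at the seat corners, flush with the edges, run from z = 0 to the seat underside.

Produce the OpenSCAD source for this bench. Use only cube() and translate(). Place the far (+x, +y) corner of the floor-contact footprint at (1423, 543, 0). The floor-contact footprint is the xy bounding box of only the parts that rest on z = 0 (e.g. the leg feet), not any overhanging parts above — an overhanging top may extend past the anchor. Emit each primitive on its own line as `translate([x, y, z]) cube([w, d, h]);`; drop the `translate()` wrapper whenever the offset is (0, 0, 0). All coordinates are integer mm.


// leg_h = 423 − 50 = 373
translate([244, 240, 373]) cube([1179, 303, 50]);
translate([244, 240, 0]) cube([60, 60, 373]);
translate([244, 483, 0]) cube([60, 60, 373]);
translate([1363, 240, 0]) cube([60, 60, 373]);
translate([1363, 483, 0]) cube([60, 60, 373]);


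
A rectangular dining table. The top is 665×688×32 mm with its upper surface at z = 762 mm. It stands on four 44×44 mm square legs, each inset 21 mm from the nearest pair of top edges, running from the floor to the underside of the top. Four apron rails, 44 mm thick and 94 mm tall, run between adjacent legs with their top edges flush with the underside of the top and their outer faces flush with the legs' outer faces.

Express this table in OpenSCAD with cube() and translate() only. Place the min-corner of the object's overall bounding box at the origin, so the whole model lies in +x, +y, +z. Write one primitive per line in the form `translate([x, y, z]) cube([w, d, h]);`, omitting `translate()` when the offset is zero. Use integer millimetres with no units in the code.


translate([0, 0, 730]) cube([665, 688, 32]);
translate([21, 21, 0]) cube([44, 44, 730]);
translate([600, 21, 0]) cube([44, 44, 730]);
translate([21, 623, 0]) cube([44, 44, 730]);
translate([600, 623, 0]) cube([44, 44, 730]);
translate([65, 21, 636]) cube([535, 44, 94]);
translate([65, 623, 636]) cube([535, 44, 94]);
translate([21, 65, 636]) cube([44, 558, 94]);
translate([600, 65, 636]) cube([44, 558, 94]);


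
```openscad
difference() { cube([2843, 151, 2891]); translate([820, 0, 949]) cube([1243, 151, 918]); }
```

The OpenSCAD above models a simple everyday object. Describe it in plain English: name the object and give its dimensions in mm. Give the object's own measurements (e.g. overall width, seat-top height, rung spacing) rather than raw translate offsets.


A wall 2843 mm long (x), 151 mm thick (y), 2891 mm tall, with a rectangular window opening cut through it. The opening is 1243 mm wide and 918 mm tall; its sill is at z = 949 mm and its near (−x) edge is 820 mm from the wall's −x end. The opening passes through the full wall thickness.


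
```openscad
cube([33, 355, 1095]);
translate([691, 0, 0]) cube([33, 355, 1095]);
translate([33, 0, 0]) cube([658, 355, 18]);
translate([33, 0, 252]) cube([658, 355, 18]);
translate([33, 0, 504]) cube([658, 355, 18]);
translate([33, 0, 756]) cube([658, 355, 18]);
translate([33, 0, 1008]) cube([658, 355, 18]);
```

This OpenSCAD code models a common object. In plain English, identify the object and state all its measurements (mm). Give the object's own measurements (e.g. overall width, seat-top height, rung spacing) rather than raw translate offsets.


An open bookshelf. Two side panels, each 33 mm thick, 355 mm deep and 1095 mm tall, stand 724 mm apart (outside-to-outside). Between them sit 5 shelves, each 18 mm thick and 355 mm deep, spanning the full gap between the sides. The bottom shelf rests on the floor (its underside at z = 0) and the clear gap between one shelf's top and the next shelf's underside is 234 mm.


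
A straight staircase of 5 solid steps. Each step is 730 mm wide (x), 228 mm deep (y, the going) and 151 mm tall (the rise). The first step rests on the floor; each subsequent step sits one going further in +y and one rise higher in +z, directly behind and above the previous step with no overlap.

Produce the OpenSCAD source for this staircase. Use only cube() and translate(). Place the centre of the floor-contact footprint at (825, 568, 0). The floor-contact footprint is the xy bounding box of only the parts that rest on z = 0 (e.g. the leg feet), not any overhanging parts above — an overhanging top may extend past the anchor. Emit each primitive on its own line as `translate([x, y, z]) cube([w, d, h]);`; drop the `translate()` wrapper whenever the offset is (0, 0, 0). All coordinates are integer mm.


translate([460, 454, 0]) cube([730, 228, 151]);
translate([460, 682, 151]) cube([730, 228, 151]);
translate([460, 910, 302]) cube([730, 228, 151]);
translate([460, 1138, 453]) cube([730, 228, 151]);
translate([460, 1366, 604]) cube([730, 228, 151]);


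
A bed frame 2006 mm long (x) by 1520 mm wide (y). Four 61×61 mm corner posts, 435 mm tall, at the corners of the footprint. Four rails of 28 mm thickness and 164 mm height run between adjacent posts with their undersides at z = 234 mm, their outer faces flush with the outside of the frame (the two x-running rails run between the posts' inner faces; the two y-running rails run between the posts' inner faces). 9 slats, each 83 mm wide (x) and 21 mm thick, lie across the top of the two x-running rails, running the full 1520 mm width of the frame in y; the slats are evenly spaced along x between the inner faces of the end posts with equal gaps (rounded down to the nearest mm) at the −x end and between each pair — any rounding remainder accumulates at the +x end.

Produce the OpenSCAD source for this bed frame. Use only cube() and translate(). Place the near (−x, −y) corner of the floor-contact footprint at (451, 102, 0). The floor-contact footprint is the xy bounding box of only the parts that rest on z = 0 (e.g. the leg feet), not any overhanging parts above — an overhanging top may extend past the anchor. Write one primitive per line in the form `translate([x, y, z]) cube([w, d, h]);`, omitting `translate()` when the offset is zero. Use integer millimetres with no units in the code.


translate([451, 102, 0]) cube([61, 61, 435]);
translate([451, 1561, 0]) cube([61, 61, 435]);
translate([2396, 102, 0]) cube([61, 61, 435]);
translate([2396, 1561, 0]) cube([61, 61, 435]);
translate([512, 102, 234]) cube([1884, 28, 164]);
translate([512, 1594, 234]) cube([1884, 28, 164]);
translate([451, 163, 234]) cube([28, 1398, 164]);
translate([2429, 163, 234]) cube([28, 1398, 164]);
translate([625, 102, 398]) cube([83, 1520, 21]);
translate([821, 102, 398]) cube([83, 1520, 21]);
translate([1017, 102, 398]) cube([83, 1520, 21]);
translate([1213, 102, 398]) cube([83, 1520, 21]);
translate([1409, 102, 398]) cube([83, 1520, 21]);
translate([1605, 102, 398]) cube([83, 1520, 21]);
translate([1801, 102, 398]) cube([83, 1520, 21]);
translate([1997, 102, 398]) cube([83, 1520, 21]);
translate([2193, 102, 398]) cube([83, 1520, 21]);


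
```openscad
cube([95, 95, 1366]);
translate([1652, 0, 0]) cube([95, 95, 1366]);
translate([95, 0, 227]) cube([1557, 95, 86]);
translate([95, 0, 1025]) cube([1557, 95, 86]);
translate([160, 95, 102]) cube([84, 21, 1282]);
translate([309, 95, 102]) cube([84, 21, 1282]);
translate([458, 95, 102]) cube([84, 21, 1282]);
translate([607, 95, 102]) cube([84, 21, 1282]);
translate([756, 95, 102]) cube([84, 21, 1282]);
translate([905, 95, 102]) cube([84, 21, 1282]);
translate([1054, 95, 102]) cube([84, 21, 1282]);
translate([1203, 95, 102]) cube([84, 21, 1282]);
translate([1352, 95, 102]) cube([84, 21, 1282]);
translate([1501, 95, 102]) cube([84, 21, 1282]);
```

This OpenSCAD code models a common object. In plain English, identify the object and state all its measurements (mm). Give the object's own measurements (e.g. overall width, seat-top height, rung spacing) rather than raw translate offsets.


A fence section. Two 95×95 mm posts, 1366 mm tall, stand on the floor with a clear span of 1557 mm between their inner faces. Two horizontal rails of 95×86 mm section span the gap between the posts with their undersides at z = 227 mm and z = 1025 mm, flush with the posts' −y face. 10 pickets, each 84 mm wide, 21 mm thick and 1282 mm tall, are fixed to the +y face of the rails with their bottoms at z = 102 mm, spaced across the span with a 65 mm gap after the −x post and between neighbouring pickets, with 67 mm left before the +x post.


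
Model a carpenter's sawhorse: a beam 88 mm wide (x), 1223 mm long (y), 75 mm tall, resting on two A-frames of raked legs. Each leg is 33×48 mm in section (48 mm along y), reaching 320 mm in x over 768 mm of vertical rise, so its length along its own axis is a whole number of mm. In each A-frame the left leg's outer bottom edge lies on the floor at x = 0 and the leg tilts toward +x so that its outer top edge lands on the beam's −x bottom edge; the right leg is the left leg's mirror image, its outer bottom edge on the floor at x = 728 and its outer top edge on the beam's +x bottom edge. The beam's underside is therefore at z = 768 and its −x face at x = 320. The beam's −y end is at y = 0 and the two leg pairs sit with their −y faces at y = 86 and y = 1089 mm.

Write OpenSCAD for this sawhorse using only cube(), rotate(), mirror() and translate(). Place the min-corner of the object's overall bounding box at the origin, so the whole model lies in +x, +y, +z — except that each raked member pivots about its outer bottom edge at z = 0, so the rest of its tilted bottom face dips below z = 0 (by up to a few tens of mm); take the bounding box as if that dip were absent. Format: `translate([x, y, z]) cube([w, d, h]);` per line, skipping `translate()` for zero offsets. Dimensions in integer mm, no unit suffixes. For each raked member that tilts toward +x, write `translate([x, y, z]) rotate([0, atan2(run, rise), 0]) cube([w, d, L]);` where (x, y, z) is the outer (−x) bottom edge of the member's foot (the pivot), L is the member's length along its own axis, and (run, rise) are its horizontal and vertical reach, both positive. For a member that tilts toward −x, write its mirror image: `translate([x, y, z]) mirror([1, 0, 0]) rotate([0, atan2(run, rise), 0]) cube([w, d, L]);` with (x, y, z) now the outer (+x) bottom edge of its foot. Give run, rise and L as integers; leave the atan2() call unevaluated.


translate([320, 0, 768]) cube([88, 1223, 75]);
translate([0, 86, 0]) rotate([0, atan2(320, 768), 0]) cube([33, 48, 832]);
translate([728, 86, 0]) mirror([1, 0, 0]) rotate([0, atan2(320, 768), 0]) cube([33, 48, 832]);
translate([0, 1089, 0]) rotate([0, atan2(320, 768), 0]) cube([33, 48, 832]);
translate([728, 1089, 0]) mirror([1, 0, 0]) rotate([0, atan2(320, 768), 0]) cube([33, 48, 832]);


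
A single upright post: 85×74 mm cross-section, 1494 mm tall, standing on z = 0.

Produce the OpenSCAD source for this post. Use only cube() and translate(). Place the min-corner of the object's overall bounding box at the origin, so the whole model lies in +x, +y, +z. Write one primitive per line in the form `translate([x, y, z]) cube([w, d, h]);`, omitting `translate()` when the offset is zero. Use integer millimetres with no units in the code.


cube([85, 74, 1494]);


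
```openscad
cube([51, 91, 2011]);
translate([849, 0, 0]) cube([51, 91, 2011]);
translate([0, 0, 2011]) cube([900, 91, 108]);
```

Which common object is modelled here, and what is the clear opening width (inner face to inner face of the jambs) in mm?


A door frame. The clear opening width is 798 mm.

Two 2011 mm tall posts with a header on top — a door frame. The left jamb is 51 mm wide at x = 0; the right jamb starts at x = 849. The clear opening is 849 − 51 = 798 mm.


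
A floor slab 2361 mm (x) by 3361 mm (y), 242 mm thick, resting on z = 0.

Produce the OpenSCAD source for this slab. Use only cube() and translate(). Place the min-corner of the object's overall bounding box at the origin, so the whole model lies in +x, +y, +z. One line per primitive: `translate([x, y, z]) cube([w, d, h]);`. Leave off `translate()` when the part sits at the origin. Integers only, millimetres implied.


cube([2361, 3361, 242]);


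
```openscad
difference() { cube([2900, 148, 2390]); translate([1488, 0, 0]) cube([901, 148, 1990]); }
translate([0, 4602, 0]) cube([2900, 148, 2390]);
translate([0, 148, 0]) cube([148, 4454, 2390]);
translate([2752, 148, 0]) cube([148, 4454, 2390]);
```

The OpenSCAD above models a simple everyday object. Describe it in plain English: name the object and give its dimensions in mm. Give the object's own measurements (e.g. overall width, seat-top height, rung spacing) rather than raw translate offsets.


A single room: four walls, each 2390 mm tall and 148 mm thick, enclosing an outside footprint 2900×4750 mm (x × y), no floor or roof. The front and back walls (−y and +y sides) run the full x-width; the side walls fit between their inner faces. A door opening 901 mm wide and 1990 mm tall is cut through the front wall from the floor up, its −x edge 1488 mm from the wall's −x end.


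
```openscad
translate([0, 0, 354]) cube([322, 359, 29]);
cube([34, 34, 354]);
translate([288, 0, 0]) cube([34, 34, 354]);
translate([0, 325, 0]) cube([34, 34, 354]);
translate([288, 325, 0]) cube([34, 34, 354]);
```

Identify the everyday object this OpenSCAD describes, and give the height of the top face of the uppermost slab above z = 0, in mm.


A stool. The seat height is 383 mm.

A 322×359×29 slab at z = 354 on four corner posts — a stool. The seat top is 354 + 29 = 383 mm.


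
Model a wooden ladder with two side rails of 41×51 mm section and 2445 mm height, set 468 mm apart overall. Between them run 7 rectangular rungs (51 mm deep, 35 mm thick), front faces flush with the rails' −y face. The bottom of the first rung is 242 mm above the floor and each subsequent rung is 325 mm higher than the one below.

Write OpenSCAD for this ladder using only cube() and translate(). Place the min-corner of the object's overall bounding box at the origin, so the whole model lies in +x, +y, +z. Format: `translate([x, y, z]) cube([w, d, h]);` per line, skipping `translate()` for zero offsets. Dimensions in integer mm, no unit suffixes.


// rung span = 468 - 2*41 = 386
// rung[k] z = 242 + k*325
cube([41, 51, 2445]);
translate([427, 0, 0]) cube([41, 51, 2445]);
translate([41, 0, 242]) cube([386, 51, 35]);
translate([41, 0, 567]) cube([386, 51, 35]);
translate([41, 0, 892]) cube([386, 51, 35]);
translate([41, 0, 1217]) cube([386, 51, 35]);
translate([41, 0, 1542]) cube([386, 51, 35]);
translate([41, 0, 1867]) cube([386, 51, 35]);
translate([41, 0, 2192]) cube([386, 51, 35]);


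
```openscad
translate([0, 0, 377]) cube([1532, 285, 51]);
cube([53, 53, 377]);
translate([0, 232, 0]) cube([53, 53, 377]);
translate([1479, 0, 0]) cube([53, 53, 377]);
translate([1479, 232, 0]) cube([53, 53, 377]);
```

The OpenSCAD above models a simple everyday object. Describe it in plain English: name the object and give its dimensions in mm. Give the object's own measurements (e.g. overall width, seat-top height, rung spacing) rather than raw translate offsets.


A bench: a 1532×285 mm seat slab, 51 mm thick, top at z = 428 mm, on four 53×53 mm square legs flush with the seat corners and standing on z = 0.


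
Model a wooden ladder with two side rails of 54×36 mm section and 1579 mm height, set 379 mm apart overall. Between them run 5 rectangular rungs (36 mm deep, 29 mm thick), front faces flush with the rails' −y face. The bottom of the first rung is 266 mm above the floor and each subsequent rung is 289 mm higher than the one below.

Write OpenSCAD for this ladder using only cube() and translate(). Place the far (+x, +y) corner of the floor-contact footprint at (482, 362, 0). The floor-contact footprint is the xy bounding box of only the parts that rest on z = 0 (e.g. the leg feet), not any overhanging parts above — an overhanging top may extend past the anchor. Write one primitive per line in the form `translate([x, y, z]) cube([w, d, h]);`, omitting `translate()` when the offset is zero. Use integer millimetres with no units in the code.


// rung span = 379 - 2*54 = 271
// rung[k] z = 266 + k*289
translate([103, 326, 0]) cube([54, 36, 1579]);
translate([428, 326, 0]) cube([54, 36, 1579]);
translate([157, 326, 266]) cube([271, 36, 29]);
translate([157, 326, 555]) cube([271, 36, 29]);
translate([157, 326, 844]) cube([271, 36, 29]);
translate([157, 326, 1133]) cube([271, 36, 29]);
translate([157, 326, 1422]) cube([271, 36, 29]);
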